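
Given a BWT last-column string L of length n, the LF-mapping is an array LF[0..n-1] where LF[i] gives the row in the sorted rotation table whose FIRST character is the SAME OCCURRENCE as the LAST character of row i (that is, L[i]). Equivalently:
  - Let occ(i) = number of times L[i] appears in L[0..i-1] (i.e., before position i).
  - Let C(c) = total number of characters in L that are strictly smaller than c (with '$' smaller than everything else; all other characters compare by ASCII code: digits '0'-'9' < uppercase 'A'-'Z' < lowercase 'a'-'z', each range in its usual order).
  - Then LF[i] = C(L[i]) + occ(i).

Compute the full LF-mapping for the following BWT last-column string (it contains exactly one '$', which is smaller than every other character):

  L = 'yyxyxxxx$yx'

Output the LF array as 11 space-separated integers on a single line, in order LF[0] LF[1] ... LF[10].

Char counts: '$':1, 'x':6, 'y':4
C (first-col start): C('$')=0, C('x')=1, C('y')=7
L[0]='y': occ=0, LF[0]=C('y')+0=7+0=7
L[1]='y': occ=1, LF[1]=C('y')+1=7+1=8
L[2]='x': occ=0, LF[2]=C('x')+0=1+0=1
L[3]='y': occ=2, LF[3]=C('y')+2=7+2=9
L[4]='x': occ=1, LF[4]=C('x')+1=1+1=2
L[5]='x': occ=2, LF[5]=C('x')+2=1+2=3
L[6]='x': occ=3, LF[6]=C('x')+3=1+3=4
L[7]='x': occ=4, LF[7]=C('x')+4=1+4=5
L[8]='$': occ=0, LF[8]=C('$')+0=0+0=0
L[9]='y': occ=3, LF[9]=C('y')+3=7+3=10
L[10]='x': occ=5, LF[10]=C('x')+5=1+5=6

Answer: 7 8 1 9 2 3 4 5 0 10 6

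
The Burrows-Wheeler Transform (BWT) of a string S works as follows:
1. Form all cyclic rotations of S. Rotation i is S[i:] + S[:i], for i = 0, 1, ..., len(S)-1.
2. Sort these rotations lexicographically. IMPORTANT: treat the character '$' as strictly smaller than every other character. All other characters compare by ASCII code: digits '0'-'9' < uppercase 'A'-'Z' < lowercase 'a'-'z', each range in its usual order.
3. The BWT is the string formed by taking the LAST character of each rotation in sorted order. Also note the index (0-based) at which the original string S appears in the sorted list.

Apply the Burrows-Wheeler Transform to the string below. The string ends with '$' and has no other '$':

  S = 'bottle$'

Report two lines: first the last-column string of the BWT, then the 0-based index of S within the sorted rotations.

All 7 rotations (rotation i = S[i:]+S[:i]):
  rot[0] = bottle$
  rot[1] = ottle$b
  rot[2] = ttle$bo
  rot[3] = tle$bot
  rot[4] = le$bott
  rot[5] = e$bottl
  rot[6] = $bottle
Sorted (with $ < everything):
  sorted[0] = $bottle  (last char: 'e')
  sorted[1] = bottle$  (last char: '$')
  sorted[2] = e$bottl  (last char: 'l')
  sorted[3] = le$bott  (last char: 't')
  sorted[4] = ottle$b  (last char: 'b')
  sorted[5] = tle$bot  (last char: 't')
  sorted[6] = ttle$bo  (last char: 'o')
Last column: e$ltbto
Original string S is at sorted index 1

Answer: e$ltbto
1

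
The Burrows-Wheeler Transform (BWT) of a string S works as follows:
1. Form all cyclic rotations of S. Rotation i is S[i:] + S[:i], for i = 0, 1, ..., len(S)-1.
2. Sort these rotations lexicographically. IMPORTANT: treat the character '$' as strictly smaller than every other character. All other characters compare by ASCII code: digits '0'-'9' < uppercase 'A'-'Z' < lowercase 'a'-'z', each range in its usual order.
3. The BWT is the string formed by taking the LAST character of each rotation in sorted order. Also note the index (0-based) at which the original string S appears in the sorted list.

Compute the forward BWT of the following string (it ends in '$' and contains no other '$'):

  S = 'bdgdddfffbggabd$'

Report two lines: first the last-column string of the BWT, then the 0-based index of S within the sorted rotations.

Answer: dga$fbgddbffdgdb
3

Derivation:
All 16 rotations (rotation i = S[i:]+S[:i]):
  rot[0] = bdgdddfffbggabd$
  rot[1] = dgdddfffbggabd$b
  rot[2] = gdddfffbggabd$bd
  rot[3] = dddfffbggabd$bdg
  rot[4] = ddfffbggabd$bdgd
  rot[5] = dfffbggabd$bdgdd
  rot[6] = fffbggabd$bdgddd
  rot[7] = ffbggabd$bdgdddf
  rot[8] = fbggabd$bdgdddff
  rot[9] = bggabd$bdgdddfff
  rot[10] = ggabd$bdgdddfffb
  rot[11] = gabd$bdgdddfffbg
  rot[12] = abd$bdgdddfffbgg
  rot[13] = bd$bdgdddfffbgga
  rot[14] = d$bdgdddfffbggab
  rot[15] = $bdgdddfffbggabd
Sorted (with $ < everything):
  sorted[0] = $bdgdddfffbggabd  (last char: 'd')
  sorted[1] = abd$bdgdddfffbgg  (last char: 'g')
  sorted[2] = bd$bdgdddfffbgga  (last char: 'a')
  sorted[3] = bdgdddfffbggabd$  (last char: '$')
  sorted[4] = bggabd$bdgdddfff  (last char: 'f')
  sorted[5] = d$bdgdddfffbggab  (last char: 'b')
  sorted[6] = dddfffbggabd$bdg  (last char: 'g')
  sorted[7] = ddfffbggabd$bdgd  (last char: 'd')
  sorted[8] = dfffbggabd$bdgdd  (last char: 'd')
  sorted[9] = dgdddfffbggabd$b  (last char: 'b')
  sorted[10] = fbggabd$bdgdddff  (last char: 'f')
  sorted[11] = ffbggabd$bdgdddf  (last char: 'f')
  sorted[12] = fffbggabd$bdgddd  (last char: 'd')
  sorted[13] = gabd$bdgdddfffbg  (last char: 'g')
  sorted[14] = gdddfffbggabd$bd  (last char: 'd')
  sorted[15] = ggabd$bdgdddfffb  (last char: 'b')
Last column: dga$fbgddbffdgdb
Original string S is at sorted index 3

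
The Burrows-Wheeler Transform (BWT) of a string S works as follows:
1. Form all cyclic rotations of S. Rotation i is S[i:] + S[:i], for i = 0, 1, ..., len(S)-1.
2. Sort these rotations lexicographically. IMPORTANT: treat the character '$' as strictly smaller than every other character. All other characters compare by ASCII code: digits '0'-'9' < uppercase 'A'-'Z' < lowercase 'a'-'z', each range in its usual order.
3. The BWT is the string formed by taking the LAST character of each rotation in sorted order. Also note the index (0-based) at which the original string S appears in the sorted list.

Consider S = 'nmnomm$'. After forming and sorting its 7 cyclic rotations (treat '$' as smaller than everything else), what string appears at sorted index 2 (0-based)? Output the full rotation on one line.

Answer: mm$nmno

Derivation:
All 7 rotations (rotation i = S[i:]+S[:i]):
  rot[0] = nmnomm$
  rot[1] = mnomm$n
  rot[2] = nomm$nm
  rot[3] = omm$nmn
  rot[4] = mm$nmno
  rot[5] = m$nmnom
  rot[6] = $nmnomm
Sorted (with $ < everything):
  sorted[0] = $nmnomm
  sorted[1] = m$nmnom
  sorted[2] = mm$nmno
  sorted[3] = mnomm$n
  sorted[4] = nmnomm$
  sorted[5] = nomm$nm
  sorted[6] = omm$nmn
sorted[2] = mm$nmno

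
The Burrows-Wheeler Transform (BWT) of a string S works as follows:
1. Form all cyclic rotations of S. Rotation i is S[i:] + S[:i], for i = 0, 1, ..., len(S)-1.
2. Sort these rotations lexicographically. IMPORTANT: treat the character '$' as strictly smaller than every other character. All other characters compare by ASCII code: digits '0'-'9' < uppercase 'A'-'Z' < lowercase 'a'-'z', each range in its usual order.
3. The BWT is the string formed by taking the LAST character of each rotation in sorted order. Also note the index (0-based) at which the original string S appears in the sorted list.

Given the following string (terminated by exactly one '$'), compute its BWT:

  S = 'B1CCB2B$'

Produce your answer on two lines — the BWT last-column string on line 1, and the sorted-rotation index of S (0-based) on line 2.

All 8 rotations (rotation i = S[i:]+S[:i]):
  rot[0] = B1CCB2B$
  rot[1] = 1CCB2B$B
  rot[2] = CCB2B$B1
  rot[3] = CB2B$B1C
  rot[4] = B2B$B1CC
  rot[5] = 2B$B1CCB
  rot[6] = B$B1CCB2
  rot[7] = $B1CCB2B
Sorted (with $ < everything):
  sorted[0] = $B1CCB2B  (last char: 'B')
  sorted[1] = 1CCB2B$B  (last char: 'B')
  sorted[2] = 2B$B1CCB  (last char: 'B')
  sorted[3] = B$B1CCB2  (last char: '2')
  sorted[4] = B1CCB2B$  (last char: '$')
  sorted[5] = B2B$B1CC  (last char: 'C')
  sorted[6] = CB2B$B1C  (last char: 'C')
  sorted[7] = CCB2B$B1  (last char: '1')
Last column: BBB2$CC1
Original string S is at sorted index 4

Answer: BBB2$CC1
4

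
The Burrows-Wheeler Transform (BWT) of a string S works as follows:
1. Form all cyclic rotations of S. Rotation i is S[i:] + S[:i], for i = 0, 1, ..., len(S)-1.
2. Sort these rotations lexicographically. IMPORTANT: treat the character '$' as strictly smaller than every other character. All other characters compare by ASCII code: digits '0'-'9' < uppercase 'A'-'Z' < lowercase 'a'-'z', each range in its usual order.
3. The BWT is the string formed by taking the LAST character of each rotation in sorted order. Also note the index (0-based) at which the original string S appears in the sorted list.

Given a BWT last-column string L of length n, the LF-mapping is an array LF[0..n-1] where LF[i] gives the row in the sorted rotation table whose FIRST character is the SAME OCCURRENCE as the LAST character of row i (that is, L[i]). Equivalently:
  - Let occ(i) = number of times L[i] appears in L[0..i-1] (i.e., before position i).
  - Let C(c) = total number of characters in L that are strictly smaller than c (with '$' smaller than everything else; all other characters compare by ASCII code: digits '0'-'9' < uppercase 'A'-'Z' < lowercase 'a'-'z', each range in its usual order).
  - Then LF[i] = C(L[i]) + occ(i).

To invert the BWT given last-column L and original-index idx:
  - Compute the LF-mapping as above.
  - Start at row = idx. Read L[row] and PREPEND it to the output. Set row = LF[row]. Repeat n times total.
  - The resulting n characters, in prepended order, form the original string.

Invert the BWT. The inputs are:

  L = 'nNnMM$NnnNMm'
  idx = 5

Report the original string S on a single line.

LF mapping: 8 4 9 1 2 0 5 10 11 6 3 7
Walk LF starting at row 5, prepending L[row]:
  step 1: row=5, L[5]='$', prepend. Next row=LF[5]=0
  step 2: row=0, L[0]='n', prepend. Next row=LF[0]=8
  step 3: row=8, L[8]='n', prepend. Next row=LF[8]=11
  step 4: row=11, L[11]='m', prepend. Next row=LF[11]=7
  step 5: row=7, L[7]='n', prepend. Next row=LF[7]=10
  step 6: row=10, L[10]='M', prepend. Next row=LF[10]=3
  step 7: row=3, L[3]='M', prepend. Next row=LF[3]=1
  step 8: row=1, L[1]='N', prepend. Next row=LF[1]=4
  step 9: row=4, L[4]='M', prepend. Next row=LF[4]=2
  step 10: row=2, L[2]='n', prepend. Next row=LF[2]=9
  step 11: row=9, L[9]='N', prepend. Next row=LF[9]=6
  step 12: row=6, L[6]='N', prepend. Next row=LF[6]=5
Reversed output: NNnMNMMnmnn$

Answer: NNnMNMMnmnn$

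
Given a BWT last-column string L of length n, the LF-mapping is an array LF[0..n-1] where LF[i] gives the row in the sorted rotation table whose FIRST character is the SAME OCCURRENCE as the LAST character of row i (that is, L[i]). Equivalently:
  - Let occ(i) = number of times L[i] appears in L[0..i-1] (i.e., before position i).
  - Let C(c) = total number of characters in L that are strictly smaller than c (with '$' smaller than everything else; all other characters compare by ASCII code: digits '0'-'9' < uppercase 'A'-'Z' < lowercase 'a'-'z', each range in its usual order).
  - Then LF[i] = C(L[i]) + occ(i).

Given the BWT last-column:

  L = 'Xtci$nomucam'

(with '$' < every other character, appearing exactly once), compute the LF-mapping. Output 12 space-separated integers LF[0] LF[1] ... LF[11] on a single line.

Char counts: '$':1, 'X':1, 'a':1, 'c':2, 'i':1, 'm':2, 'n':1, 'o':1, 't':1, 'u':1
C (first-col start): C('$')=0, C('X')=1, C('a')=2, C('c')=3, C('i')=5, C('m')=6, C('n')=8, C('o')=9, C('t')=10, C('u')=11
L[0]='X': occ=0, LF[0]=C('X')+0=1+0=1
L[1]='t': occ=0, LF[1]=C('t')+0=10+0=10
L[2]='c': occ=0, LF[2]=C('c')+0=3+0=3
L[3]='i': occ=0, LF[3]=C('i')+0=5+0=5
L[4]='$': occ=0, LF[4]=C('$')+0=0+0=0
L[5]='n': occ=0, LF[5]=C('n')+0=8+0=8
L[6]='o': occ=0, LF[6]=C('o')+0=9+0=9
L[7]='m': occ=0, LF[7]=C('m')+0=6+0=6
L[8]='u': occ=0, LF[8]=C('u')+0=11+0=11
L[9]='c': occ=1, LF[9]=C('c')+1=3+1=4
L[10]='a': occ=0, LF[10]=C('a')+0=2+0=2
L[11]='m': occ=1, LF[11]=C('m')+1=6+1=7

Answer: 1 10 3 5 0 8 9 6 11 4 2 7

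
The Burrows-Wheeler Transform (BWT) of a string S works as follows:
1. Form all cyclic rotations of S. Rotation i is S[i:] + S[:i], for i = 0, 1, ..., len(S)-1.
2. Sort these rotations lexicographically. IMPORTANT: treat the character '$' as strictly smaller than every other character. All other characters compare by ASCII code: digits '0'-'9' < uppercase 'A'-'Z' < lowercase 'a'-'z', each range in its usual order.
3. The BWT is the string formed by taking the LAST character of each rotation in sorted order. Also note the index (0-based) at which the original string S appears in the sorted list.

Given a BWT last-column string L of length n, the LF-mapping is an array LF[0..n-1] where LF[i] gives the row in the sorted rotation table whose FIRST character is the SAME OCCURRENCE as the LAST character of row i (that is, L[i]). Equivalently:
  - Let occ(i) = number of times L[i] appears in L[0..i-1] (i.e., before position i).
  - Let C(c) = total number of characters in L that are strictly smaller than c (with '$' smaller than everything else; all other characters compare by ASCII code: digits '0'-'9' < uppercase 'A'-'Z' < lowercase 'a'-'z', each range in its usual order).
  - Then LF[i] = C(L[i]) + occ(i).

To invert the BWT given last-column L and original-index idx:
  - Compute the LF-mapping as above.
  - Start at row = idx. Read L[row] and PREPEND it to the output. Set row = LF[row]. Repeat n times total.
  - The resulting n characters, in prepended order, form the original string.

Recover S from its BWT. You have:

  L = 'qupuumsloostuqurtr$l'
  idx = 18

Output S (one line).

Answer: usruoqtsplutumorulq$

Derivation:
LF mapping: 7 15 6 16 17 3 11 1 4 5 12 13 18 8 19 9 14 10 0 2
Walk LF starting at row 18, prepending L[row]:
  step 1: row=18, L[18]='$', prepend. Next row=LF[18]=0
  step 2: row=0, L[0]='q', prepend. Next row=LF[0]=7
  step 3: row=7, L[7]='l', prepend. Next row=LF[7]=1
  step 4: row=1, L[1]='u', prepend. Next row=LF[1]=15
  step 5: row=15, L[15]='r', prepend. Next row=LF[15]=9
  step 6: row=9, L[9]='o', prepend. Next row=LF[9]=5
  step 7: row=5, L[5]='m', prepend. Next row=LF[5]=3
  step 8: row=3, L[3]='u', prepend. Next row=LF[3]=16
  step 9: row=16, L[16]='t', prepend. Next row=LF[16]=14
  step 10: row=14, L[14]='u', prepend. Next row=LF[14]=19
  step 11: row=19, L[19]='l', prepend. Next row=LF[19]=2
  step 12: row=2, L[2]='p', prepend. Next row=LF[2]=6
  step 13: row=6, L[6]='s', prepend. Next row=LF[6]=11
  step 14: row=11, L[11]='t', prepend. Next row=LF[11]=13
  step 15: row=13, L[13]='q', prepend. Next row=LF[13]=8
  step 16: row=8, L[8]='o', prepend. Next row=LF[8]=4
  step 17: row=4, L[4]='u', prepend. Next row=LF[4]=17
  step 18: row=17, L[17]='r', prepend. Next row=LF[17]=10
  step 19: row=10, L[10]='s', prepend. Next row=LF[10]=12
  step 20: row=12, L[12]='u', prepend. Next row=LF[12]=18
Reversed output: usruoqtsplutumorulq$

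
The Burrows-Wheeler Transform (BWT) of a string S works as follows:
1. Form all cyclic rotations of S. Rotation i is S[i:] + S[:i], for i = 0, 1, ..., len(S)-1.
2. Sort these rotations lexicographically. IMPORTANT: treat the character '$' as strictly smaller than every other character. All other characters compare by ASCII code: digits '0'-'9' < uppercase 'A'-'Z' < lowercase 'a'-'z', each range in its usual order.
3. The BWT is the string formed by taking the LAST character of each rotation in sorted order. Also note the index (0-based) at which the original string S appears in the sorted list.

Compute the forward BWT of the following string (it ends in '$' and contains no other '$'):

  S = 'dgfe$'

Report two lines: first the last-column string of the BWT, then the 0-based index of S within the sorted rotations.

All 5 rotations (rotation i = S[i:]+S[:i]):
  rot[0] = dgfe$
  rot[1] = gfe$d
  rot[2] = fe$dg
  rot[3] = e$dgf
  rot[4] = $dgfe
Sorted (with $ < everything):
  sorted[0] = $dgfe  (last char: 'e')
  sorted[1] = dgfe$  (last char: '$')
  sorted[2] = e$dgf  (last char: 'f')
  sorted[3] = fe$dg  (last char: 'g')
  sorted[4] = gfe$d  (last char: 'd')
Last column: e$fgd
Original string S is at sorted index 1

Answer: e$fgd
1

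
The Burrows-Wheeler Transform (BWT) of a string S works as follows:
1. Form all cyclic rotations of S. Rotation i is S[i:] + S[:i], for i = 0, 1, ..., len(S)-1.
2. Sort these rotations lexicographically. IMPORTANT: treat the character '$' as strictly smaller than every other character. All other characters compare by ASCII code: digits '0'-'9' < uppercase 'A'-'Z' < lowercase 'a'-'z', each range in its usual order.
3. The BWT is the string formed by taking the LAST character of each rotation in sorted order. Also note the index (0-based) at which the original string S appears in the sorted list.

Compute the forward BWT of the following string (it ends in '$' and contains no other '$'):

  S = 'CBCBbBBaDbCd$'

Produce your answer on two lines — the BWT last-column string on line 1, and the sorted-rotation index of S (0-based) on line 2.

All 13 rotations (rotation i = S[i:]+S[:i]):
  rot[0] = CBCBbBBaDbCd$
  rot[1] = BCBbBBaDbCd$C
  rot[2] = CBbBBaDbCd$CB
  rot[3] = BbBBaDbCd$CBC
  rot[4] = bBBaDbCd$CBCB
  rot[5] = BBaDbCd$CBCBb
  rot[6] = BaDbCd$CBCBbB
  rot[7] = aDbCd$CBCBbBB
  rot[8] = DbCd$CBCBbBBa
  rot[9] = bCd$CBCBbBBaD
  rot[10] = Cd$CBCBbBBaDb
  rot[11] = d$CBCBbBBaDbC
  rot[12] = $CBCBbBBaDbCd
Sorted (with $ < everything):
  sorted[0] = $CBCBbBBaDbCd  (last char: 'd')
  sorted[1] = BBaDbCd$CBCBb  (last char: 'b')
  sorted[2] = BCBbBBaDbCd$C  (last char: 'C')
  sorted[3] = BaDbCd$CBCBbB  (last char: 'B')
  sorted[4] = BbBBaDbCd$CBC  (last char: 'C')
  sorted[5] = CBCBbBBaDbCd$  (last char: '$')
  sorted[6] = CBbBBaDbCd$CB  (last char: 'B')
  sorted[7] = Cd$CBCBbBBaDb  (last char: 'b')
  sorted[8] = DbCd$CBCBbBBa  (last char: 'a')
  sorted[9] = aDbCd$CBCBbBB  (last char: 'B')
  sorted[10] = bBBaDbCd$CBCB  (last char: 'B')
  sorted[11] = bCd$CBCBbBBaD  (last char: 'D')
  sorted[12] = d$CBCBbBBaDbC  (last char: 'C')
Last column: dbCBC$BbaBBDC
Original string S is at sorted index 5

Answer: dbCBC$BbaBBDC
5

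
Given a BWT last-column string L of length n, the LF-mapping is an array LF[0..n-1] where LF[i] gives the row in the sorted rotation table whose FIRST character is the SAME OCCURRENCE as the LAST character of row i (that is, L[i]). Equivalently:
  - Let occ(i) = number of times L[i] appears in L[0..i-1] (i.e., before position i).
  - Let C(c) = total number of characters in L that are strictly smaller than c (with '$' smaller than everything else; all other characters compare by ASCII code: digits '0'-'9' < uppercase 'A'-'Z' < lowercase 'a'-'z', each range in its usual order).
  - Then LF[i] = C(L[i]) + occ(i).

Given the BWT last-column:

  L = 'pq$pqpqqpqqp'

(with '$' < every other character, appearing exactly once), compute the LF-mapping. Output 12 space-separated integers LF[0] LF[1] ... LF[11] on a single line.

Answer: 1 6 0 2 7 3 8 9 4 10 11 5

Derivation:
Char counts: '$':1, 'p':5, 'q':6
C (first-col start): C('$')=0, C('p')=1, C('q')=6
L[0]='p': occ=0, LF[0]=C('p')+0=1+0=1
L[1]='q': occ=0, LF[1]=C('q')+0=6+0=6
L[2]='$': occ=0, LF[2]=C('$')+0=0+0=0
L[3]='p': occ=1, LF[3]=C('p')+1=1+1=2
L[4]='q': occ=1, LF[4]=C('q')+1=6+1=7
L[5]='p': occ=2, LF[5]=C('p')+2=1+2=3
L[6]='q': occ=2, LF[6]=C('q')+2=6+2=8
L[7]='q': occ=3, LF[7]=C('q')+3=6+3=9
L[8]='p': occ=3, LF[8]=C('p')+3=1+3=4
L[9]='q': occ=4, LF[9]=C('q')+4=6+4=10
L[10]='q': occ=5, LF[10]=C('q')+5=6+5=11
L[11]='p': occ=4, LF[11]=C('p')+4=1+4=5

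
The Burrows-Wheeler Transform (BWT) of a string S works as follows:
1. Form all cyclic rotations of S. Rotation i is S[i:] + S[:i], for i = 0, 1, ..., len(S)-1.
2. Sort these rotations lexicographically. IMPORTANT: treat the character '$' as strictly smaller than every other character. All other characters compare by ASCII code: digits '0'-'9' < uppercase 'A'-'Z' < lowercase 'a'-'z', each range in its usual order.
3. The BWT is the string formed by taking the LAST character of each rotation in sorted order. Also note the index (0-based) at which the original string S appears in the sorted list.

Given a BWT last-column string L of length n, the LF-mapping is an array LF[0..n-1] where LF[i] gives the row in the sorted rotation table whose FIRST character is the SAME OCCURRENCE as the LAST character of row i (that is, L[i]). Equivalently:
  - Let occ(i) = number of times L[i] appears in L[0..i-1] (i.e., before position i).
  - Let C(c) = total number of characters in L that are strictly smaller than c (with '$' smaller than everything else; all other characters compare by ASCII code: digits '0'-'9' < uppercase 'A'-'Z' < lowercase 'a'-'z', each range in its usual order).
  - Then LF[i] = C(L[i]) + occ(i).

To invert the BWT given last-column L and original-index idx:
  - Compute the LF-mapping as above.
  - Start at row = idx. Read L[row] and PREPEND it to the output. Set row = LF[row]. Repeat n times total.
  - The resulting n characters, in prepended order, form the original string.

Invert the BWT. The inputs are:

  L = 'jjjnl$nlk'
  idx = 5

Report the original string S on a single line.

LF mapping: 1 2 3 7 5 0 8 6 4
Walk LF starting at row 5, prepending L[row]:
  step 1: row=5, L[5]='$', prepend. Next row=LF[5]=0
  step 2: row=0, L[0]='j', prepend. Next row=LF[0]=1
  step 3: row=1, L[1]='j', prepend. Next row=LF[1]=2
  step 4: row=2, L[2]='j', prepend. Next row=LF[2]=3
  step 5: row=3, L[3]='n', prepend. Next row=LF[3]=7
  step 6: row=7, L[7]='l', prepend. Next row=LF[7]=6
  step 7: row=6, L[6]='n', prepend. Next row=LF[6]=8
  step 8: row=8, L[8]='k', prepend. Next row=LF[8]=4
  step 9: row=4, L[4]='l', prepend. Next row=LF[4]=5
Reversed output: lknlnjjj$

Answer: lknlnjjj$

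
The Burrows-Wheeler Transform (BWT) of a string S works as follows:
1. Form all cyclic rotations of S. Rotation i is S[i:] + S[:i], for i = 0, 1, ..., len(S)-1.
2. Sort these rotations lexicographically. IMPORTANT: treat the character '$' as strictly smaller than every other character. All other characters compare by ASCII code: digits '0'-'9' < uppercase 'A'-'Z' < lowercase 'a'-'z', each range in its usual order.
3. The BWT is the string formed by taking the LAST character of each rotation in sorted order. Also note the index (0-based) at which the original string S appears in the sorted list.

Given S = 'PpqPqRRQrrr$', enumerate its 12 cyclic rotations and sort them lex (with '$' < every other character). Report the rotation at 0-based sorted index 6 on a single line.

All 12 rotations (rotation i = S[i:]+S[:i]):
  rot[0] = PpqPqRRQrrr$
  rot[1] = pqPqRRQrrr$P
  rot[2] = qPqRRQrrr$Pp
  rot[3] = PqRRQrrr$Ppq
  rot[4] = qRRQrrr$PpqP
  rot[5] = RRQrrr$PpqPq
  rot[6] = RQrrr$PpqPqR
  rot[7] = Qrrr$PpqPqRR
  rot[8] = rrr$PpqPqRRQ
  rot[9] = rr$PpqPqRRQr
  rot[10] = r$PpqPqRRQrr
  rot[11] = $PpqPqRRQrrr
Sorted (with $ < everything):
  sorted[0] = $PpqPqRRQrrr
  sorted[1] = PpqPqRRQrrr$
  sorted[2] = PqRRQrrr$Ppq
  sorted[3] = Qrrr$PpqPqRR
  sorted[4] = RQrrr$PpqPqR
  sorted[5] = RRQrrr$PpqPq
  sorted[6] = pqPqRRQrrr$P
  sorted[7] = qPqRRQrrr$Pp
  sorted[8] = qRRQrrr$PpqP
  sorted[9] = r$PpqPqRRQrr
  sorted[10] = rr$PpqPqRRQr
  sorted[11] = rrr$PpqPqRRQ
sorted[6] = pqPqRRQrrr$P

Answer: pqPqRRQrrr$P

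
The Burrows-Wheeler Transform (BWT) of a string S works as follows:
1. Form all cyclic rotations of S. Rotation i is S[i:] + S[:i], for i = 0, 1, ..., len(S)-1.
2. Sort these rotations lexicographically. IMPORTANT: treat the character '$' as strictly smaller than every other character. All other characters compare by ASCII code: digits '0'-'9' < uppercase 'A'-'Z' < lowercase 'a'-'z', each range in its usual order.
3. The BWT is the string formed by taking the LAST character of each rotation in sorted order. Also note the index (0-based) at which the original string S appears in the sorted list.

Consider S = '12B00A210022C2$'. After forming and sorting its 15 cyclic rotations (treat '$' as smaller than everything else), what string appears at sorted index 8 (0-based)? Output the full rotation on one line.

All 15 rotations (rotation i = S[i:]+S[:i]):
  rot[0] = 12B00A210022C2$
  rot[1] = 2B00A210022C2$1
  rot[2] = B00A210022C2$12
  rot[3] = 00A210022C2$12B
  rot[4] = 0A210022C2$12B0
  rot[5] = A210022C2$12B00
  rot[6] = 210022C2$12B00A
  rot[7] = 10022C2$12B00A2
  rot[8] = 0022C2$12B00A21
  rot[9] = 022C2$12B00A210
  rot[10] = 22C2$12B00A2100
  rot[11] = 2C2$12B00A21002
  rot[12] = C2$12B00A210022
  rot[13] = 2$12B00A210022C
  rot[14] = $12B00A210022C2
Sorted (with $ < everything):
  sorted[0] = $12B00A210022C2
  sorted[1] = 0022C2$12B00A21
  sorted[2] = 00A210022C2$12B
  sorted[3] = 022C2$12B00A210
  sorted[4] = 0A210022C2$12B0
  sorted[5] = 10022C2$12B00A2
  sorted[6] = 12B00A210022C2$
  sorted[7] = 2$12B00A210022C
  sorted[8] = 210022C2$12B00A
  sorted[9] = 22C2$12B00A2100
  sorted[10] = 2B00A210022C2$1
  sorted[11] = 2C2$12B00A21002
  sorted[12] = A210022C2$12B00
  sorted[13] = B00A210022C2$12
  sorted[14] = C2$12B00A210022
sorted[8] = 210022C2$12B00A

Answer: 210022C2$12B00A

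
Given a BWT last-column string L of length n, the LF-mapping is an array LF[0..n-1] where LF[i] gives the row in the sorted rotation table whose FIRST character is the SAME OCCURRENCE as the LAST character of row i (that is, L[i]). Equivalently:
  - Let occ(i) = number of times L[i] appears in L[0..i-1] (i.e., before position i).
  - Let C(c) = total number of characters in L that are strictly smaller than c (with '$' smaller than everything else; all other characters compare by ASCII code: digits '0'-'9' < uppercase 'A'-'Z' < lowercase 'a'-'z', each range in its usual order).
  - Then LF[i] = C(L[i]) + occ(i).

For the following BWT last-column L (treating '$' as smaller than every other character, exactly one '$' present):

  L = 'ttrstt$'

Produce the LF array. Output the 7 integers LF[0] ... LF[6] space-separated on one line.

Char counts: '$':1, 'r':1, 's':1, 't':4
C (first-col start): C('$')=0, C('r')=1, C('s')=2, C('t')=3
L[0]='t': occ=0, LF[0]=C('t')+0=3+0=3
L[1]='t': occ=1, LF[1]=C('t')+1=3+1=4
L[2]='r': occ=0, LF[2]=C('r')+0=1+0=1
L[3]='s': occ=0, LF[3]=C('s')+0=2+0=2
L[4]='t': occ=2, LF[4]=C('t')+2=3+2=5
L[5]='t': occ=3, LF[5]=C('t')+3=3+3=6
L[6]='$': occ=0, LF[6]=C('$')+0=0+0=0

Answer: 3 4 1 2 5 6 0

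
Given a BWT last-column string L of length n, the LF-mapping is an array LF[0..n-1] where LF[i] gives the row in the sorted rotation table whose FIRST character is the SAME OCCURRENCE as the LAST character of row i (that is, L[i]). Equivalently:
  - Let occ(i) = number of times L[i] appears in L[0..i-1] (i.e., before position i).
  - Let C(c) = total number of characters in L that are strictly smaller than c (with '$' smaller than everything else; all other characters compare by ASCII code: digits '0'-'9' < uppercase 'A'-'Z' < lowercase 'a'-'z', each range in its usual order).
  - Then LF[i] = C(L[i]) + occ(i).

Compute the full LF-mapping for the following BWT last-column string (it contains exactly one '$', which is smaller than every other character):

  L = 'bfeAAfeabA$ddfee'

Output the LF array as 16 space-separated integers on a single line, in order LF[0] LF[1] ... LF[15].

Char counts: '$':1, 'A':3, 'a':1, 'b':2, 'd':2, 'e':4, 'f':3
C (first-col start): C('$')=0, C('A')=1, C('a')=4, C('b')=5, C('d')=7, C('e')=9, C('f')=13
L[0]='b': occ=0, LF[0]=C('b')+0=5+0=5
L[1]='f': occ=0, LF[1]=C('f')+0=13+0=13
L[2]='e': occ=0, LF[2]=C('e')+0=9+0=9
L[3]='A': occ=0, LF[3]=C('A')+0=1+0=1
L[4]='A': occ=1, LF[4]=C('A')+1=1+1=2
L[5]='f': occ=1, LF[5]=C('f')+1=13+1=14
L[6]='e': occ=1, LF[6]=C('e')+1=9+1=10
L[7]='a': occ=0, LF[7]=C('a')+0=4+0=4
L[8]='b': occ=1, LF[8]=C('b')+1=5+1=6
L[9]='A': occ=2, LF[9]=C('A')+2=1+2=3
L[10]='$': occ=0, LF[10]=C('$')+0=0+0=0
L[11]='d': occ=0, LF[11]=C('d')+0=7+0=7
L[12]='d': occ=1, LF[12]=C('d')+1=7+1=8
L[13]='f': occ=2, LF[13]=C('f')+2=13+2=15
L[14]='e': occ=2, LF[14]=C('e')+2=9+2=11
L[15]='e': occ=3, LF[15]=C('e')+3=9+3=12

Answer: 5 13 9 1 2 14 10 4 6 3 0 7 8 15 11 12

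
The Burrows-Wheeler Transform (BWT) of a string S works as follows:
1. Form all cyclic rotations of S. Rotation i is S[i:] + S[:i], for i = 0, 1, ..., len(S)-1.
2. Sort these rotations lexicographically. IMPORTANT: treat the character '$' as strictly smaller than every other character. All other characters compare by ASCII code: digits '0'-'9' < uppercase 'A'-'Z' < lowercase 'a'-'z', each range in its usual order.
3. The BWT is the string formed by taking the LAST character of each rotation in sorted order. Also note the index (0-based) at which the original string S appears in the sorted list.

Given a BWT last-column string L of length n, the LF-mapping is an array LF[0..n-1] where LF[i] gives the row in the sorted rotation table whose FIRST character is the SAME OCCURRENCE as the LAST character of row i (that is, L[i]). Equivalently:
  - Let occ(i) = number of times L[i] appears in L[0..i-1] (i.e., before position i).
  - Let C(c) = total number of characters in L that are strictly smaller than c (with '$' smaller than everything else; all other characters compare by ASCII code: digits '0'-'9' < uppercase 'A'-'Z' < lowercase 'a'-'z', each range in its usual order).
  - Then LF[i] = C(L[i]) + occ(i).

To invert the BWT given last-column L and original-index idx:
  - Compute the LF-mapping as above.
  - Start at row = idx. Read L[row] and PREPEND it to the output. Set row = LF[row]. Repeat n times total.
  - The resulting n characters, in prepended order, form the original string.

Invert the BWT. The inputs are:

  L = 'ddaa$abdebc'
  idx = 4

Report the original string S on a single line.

Answer: bcedaaabdd$

Derivation:
LF mapping: 7 8 1 2 0 3 4 9 10 5 6
Walk LF starting at row 4, prepending L[row]:
  step 1: row=4, L[4]='$', prepend. Next row=LF[4]=0
  step 2: row=0, L[0]='d', prepend. Next row=LF[0]=7
  step 3: row=7, L[7]='d', prepend. Next row=LF[7]=9
  step 4: row=9, L[9]='b', prepend. Next row=LF[9]=5
  step 5: row=5, L[5]='a', prepend. Next row=LF[5]=3
  step 6: row=3, L[3]='a', prepend. Next row=LF[3]=2
  step 7: row=2, L[2]='a', prepend. Next row=LF[2]=1
  step 8: row=1, L[1]='d', prepend. Next row=LF[1]=8
  step 9: row=8, L[8]='e', prepend. Next row=LF[8]=10
  step 10: row=10, L[10]='c', prepend. Next row=LF[10]=6
  step 11: row=6, L[6]='b', prepend. Next row=LF[6]=4
Reversed output: bcedaaabdd$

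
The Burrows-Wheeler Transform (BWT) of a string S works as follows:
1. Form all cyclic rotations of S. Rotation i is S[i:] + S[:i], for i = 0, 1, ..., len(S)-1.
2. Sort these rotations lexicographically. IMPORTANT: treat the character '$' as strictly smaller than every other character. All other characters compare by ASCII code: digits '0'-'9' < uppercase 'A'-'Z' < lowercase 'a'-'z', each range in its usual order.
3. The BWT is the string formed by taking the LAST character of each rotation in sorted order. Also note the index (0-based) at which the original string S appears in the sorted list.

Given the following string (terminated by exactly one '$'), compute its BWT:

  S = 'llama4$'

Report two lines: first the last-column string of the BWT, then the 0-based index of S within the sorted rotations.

Answer: 4amll$a
5

Derivation:
All 7 rotations (rotation i = S[i:]+S[:i]):
  rot[0] = llama4$
  rot[1] = lama4$l
  rot[2] = ama4$ll
  rot[3] = ma4$lla
  rot[4] = a4$llam
  rot[5] = 4$llama
  rot[6] = $llama4
Sorted (with $ < everything):
  sorted[0] = $llama4  (last char: '4')
  sorted[1] = 4$llama  (last char: 'a')
  sorted[2] = a4$llam  (last char: 'm')
  sorted[3] = ama4$ll  (last char: 'l')
  sorted[4] = lama4$l  (last char: 'l')
  sorted[5] = llama4$  (last char: '$')
  sorted[6] = ma4$lla  (last char: 'a')
Last column: 4amll$a
Original string S is at sorted index 5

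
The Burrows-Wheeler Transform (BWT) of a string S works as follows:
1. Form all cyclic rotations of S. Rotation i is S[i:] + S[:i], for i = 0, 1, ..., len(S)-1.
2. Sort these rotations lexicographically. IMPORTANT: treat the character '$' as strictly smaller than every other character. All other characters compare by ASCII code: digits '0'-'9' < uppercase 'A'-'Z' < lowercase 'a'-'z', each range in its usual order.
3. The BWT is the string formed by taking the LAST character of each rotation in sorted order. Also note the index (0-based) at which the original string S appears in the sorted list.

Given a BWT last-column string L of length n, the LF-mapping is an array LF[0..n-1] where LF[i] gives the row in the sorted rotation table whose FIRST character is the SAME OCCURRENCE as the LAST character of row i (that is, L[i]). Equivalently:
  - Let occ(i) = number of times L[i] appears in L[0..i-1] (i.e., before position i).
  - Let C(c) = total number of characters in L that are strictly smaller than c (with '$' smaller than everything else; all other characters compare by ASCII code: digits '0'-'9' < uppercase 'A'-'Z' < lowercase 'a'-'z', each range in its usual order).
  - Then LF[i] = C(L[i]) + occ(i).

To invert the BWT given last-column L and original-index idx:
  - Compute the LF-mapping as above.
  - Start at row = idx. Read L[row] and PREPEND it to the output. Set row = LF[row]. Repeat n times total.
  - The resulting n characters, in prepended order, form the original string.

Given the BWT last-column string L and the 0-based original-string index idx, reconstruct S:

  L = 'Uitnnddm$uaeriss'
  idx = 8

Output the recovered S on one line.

LF mapping: 1 6 14 9 10 3 4 8 0 15 2 5 11 7 12 13
Walk LF starting at row 8, prepending L[row]:
  step 1: row=8, L[8]='$', prepend. Next row=LF[8]=0
  step 2: row=0, L[0]='U', prepend. Next row=LF[0]=1
  step 3: row=1, L[1]='i', prepend. Next row=LF[1]=6
  step 4: row=6, L[6]='d', prepend. Next row=LF[6]=4
  step 5: row=4, L[4]='n', prepend. Next row=LF[4]=10
  step 6: row=10, L[10]='a', prepend. Next row=LF[10]=2
  step 7: row=2, L[2]='t', prepend. Next row=LF[2]=14
  step 8: row=14, L[14]='s', prepend. Next row=LF[14]=12
  step 9: row=12, L[12]='r', prepend. Next row=LF[12]=11
  step 10: row=11, L[11]='e', prepend. Next row=LF[11]=5
  step 11: row=5, L[5]='d', prepend. Next row=LF[5]=3
  step 12: row=3, L[3]='n', prepend. Next row=LF[3]=9
  step 13: row=9, L[9]='u', prepend. Next row=LF[9]=15
  step 14: row=15, L[15]='s', prepend. Next row=LF[15]=13
  step 15: row=13, L[13]='i', prepend. Next row=LF[13]=7
  step 16: row=7, L[7]='m', prepend. Next row=LF[7]=8
Reversed output: misunderstandiU$

Answer: misunderstandiU$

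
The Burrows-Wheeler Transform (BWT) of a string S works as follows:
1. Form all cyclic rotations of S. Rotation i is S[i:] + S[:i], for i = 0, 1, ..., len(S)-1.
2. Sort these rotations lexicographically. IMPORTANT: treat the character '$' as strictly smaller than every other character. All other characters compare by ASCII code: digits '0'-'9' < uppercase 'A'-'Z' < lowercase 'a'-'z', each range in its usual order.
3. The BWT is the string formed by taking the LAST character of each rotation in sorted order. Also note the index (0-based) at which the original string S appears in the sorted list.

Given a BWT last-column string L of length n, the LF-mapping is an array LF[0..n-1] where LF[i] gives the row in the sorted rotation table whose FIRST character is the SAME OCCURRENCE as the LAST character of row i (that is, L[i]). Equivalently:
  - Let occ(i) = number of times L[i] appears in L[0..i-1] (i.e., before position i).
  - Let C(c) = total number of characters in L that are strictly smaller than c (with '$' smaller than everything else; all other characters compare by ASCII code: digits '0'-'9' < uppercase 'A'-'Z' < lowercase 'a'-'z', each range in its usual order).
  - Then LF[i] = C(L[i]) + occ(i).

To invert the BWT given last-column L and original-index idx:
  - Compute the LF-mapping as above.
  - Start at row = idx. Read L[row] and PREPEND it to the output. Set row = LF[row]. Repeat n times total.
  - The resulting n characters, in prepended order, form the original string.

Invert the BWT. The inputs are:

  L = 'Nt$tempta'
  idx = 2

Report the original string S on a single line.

LF mapping: 1 6 0 7 3 4 5 8 2
Walk LF starting at row 2, prepending L[row]:
  step 1: row=2, L[2]='$', prepend. Next row=LF[2]=0
  step 2: row=0, L[0]='N', prepend. Next row=LF[0]=1
  step 3: row=1, L[1]='t', prepend. Next row=LF[1]=6
  step 4: row=6, L[6]='p', prepend. Next row=LF[6]=5
  step 5: row=5, L[5]='m', prepend. Next row=LF[5]=4
  step 6: row=4, L[4]='e', prepend. Next row=LF[4]=3
  step 7: row=3, L[3]='t', prepend. Next row=LF[3]=7
  step 8: row=7, L[7]='t', prepend. Next row=LF[7]=8
  step 9: row=8, L[8]='a', prepend. Next row=LF[8]=2
Reversed output: attemptN$

Answer: attemptN$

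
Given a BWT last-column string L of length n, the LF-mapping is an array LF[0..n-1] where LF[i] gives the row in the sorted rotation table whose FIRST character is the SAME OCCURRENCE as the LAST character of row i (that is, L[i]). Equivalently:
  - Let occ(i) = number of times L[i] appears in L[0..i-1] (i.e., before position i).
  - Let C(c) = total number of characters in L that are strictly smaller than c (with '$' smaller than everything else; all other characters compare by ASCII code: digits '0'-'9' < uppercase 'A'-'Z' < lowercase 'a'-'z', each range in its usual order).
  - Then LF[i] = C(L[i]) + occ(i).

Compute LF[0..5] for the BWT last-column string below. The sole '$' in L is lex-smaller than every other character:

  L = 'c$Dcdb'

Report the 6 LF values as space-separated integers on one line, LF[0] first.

Char counts: '$':1, 'D':1, 'b':1, 'c':2, 'd':1
C (first-col start): C('$')=0, C('D')=1, C('b')=2, C('c')=3, C('d')=5
L[0]='c': occ=0, LF[0]=C('c')+0=3+0=3
L[1]='$': occ=0, LF[1]=C('$')+0=0+0=0
L[2]='D': occ=0, LF[2]=C('D')+0=1+0=1
L[3]='c': occ=1, LF[3]=C('c')+1=3+1=4
L[4]='d': occ=0, LF[4]=C('d')+0=5+0=5
L[5]='b': occ=0, LF[5]=C('b')+0=2+0=2

Answer: 3 0 1 4 5 2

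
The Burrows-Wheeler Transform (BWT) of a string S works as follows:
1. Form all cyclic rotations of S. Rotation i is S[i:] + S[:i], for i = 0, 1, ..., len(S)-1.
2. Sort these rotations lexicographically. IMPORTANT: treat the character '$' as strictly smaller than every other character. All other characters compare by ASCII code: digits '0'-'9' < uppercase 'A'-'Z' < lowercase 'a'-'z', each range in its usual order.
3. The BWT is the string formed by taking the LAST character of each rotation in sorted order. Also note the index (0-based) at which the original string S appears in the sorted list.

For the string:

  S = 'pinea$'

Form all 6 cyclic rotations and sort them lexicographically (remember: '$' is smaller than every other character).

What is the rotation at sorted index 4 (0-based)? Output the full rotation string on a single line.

All 6 rotations (rotation i = S[i:]+S[:i]):
  rot[0] = pinea$
  rot[1] = inea$p
  rot[2] = nea$pi
  rot[3] = ea$pin
  rot[4] = a$pine
  rot[5] = $pinea
Sorted (with $ < everything):
  sorted[0] = $pinea
  sorted[1] = a$pine
  sorted[2] = ea$pin
  sorted[3] = inea$p
  sorted[4] = nea$pi
  sorted[5] = pinea$
sorted[4] = nea$pi

Answer: nea$pi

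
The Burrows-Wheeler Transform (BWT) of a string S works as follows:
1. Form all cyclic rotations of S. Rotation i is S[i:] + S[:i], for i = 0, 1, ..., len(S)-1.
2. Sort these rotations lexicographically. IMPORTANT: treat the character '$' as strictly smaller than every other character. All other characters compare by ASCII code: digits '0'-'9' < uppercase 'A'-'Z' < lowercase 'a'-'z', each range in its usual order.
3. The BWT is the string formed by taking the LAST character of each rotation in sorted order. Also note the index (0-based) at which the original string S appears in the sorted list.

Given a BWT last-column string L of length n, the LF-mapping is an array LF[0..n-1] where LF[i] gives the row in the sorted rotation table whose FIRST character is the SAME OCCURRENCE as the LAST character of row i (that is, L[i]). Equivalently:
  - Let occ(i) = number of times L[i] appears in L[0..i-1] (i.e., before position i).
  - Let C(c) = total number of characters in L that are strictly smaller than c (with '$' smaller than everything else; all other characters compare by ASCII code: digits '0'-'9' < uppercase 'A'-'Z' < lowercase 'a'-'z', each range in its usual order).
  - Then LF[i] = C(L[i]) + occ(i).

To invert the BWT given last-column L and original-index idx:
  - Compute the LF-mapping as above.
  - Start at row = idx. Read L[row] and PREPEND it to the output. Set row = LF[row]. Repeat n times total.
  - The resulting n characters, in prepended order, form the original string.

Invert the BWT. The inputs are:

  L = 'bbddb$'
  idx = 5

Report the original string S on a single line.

Answer: dbdbb$

Derivation:
LF mapping: 1 2 4 5 3 0
Walk LF starting at row 5, prepending L[row]:
  step 1: row=5, L[5]='$', prepend. Next row=LF[5]=0
  step 2: row=0, L[0]='b', prepend. Next row=LF[0]=1
  step 3: row=1, L[1]='b', prepend. Next row=LF[1]=2
  step 4: row=2, L[2]='d', prepend. Next row=LF[2]=4
  step 5: row=4, L[4]='b', prepend. Next row=LF[4]=3
  step 6: row=3, L[3]='d', prepend. Next row=LF[3]=5
Reversed output: dbdbb$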